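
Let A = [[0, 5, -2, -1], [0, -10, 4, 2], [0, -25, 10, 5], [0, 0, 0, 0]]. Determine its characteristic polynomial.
χ_A(x) = x^4

xI - A = [[x, -5, 2, 1], [0, x + 10, -4, -2], [0, 25, x - 10, -5], [0, 0, 0, x]].

Expanding det(xI - A) along the first row:
det(xI - A) = + (x)·det([[x + 10, -4, -2], [25, x - 10, -5], [0, 0, x]]) - (-5)·det([[0, -4, -2], [0, x - 10, -5], [0, 0, x]]) + (2)·det([[0, x + 10, -2], [0, 25, -5], [0, 0, x]]) - (1)·det([[0, x + 10, -4], [0, 25, x - 10], [0, 0, 0]]).

Evaluating gives χ_A(x) = x^4.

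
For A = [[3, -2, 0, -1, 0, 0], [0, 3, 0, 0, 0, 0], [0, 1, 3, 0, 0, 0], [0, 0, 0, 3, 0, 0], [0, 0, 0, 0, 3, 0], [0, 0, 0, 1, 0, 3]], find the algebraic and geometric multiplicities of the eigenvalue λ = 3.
The characteristic polynomial is (x - 3)^6, so the factor x - 3 appears with exponent 6: the algebraic multiplicity is 6.

rank(A - 3I) = 2, so the eigenspace has dimension 6 - 2 = 4: the geometric multiplicity is 4.

Since 4 < 6, A is not diagonalizable.

algebraic multiplicity 6, geometric multiplicity 4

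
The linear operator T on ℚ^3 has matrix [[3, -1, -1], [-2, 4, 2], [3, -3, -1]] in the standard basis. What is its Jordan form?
The characteristic polynomial is det(xI - A) = (x - 2)^3, so the eigenvalues are 2 (algebraic multiplicity 3).

For λ = 2: rank(A - 2I) = 1, rank((A - 2I)^2) = 0. The eigenspace has dimension 3 - 1 = 2, so there are 2 Jordan blocks; the rank sequence gives block sizes [2, 1].

Assembling the blocks gives the Jordan form J above.

J = [[2, 1, 0], [0, 2, 0], [0, 0, 2]]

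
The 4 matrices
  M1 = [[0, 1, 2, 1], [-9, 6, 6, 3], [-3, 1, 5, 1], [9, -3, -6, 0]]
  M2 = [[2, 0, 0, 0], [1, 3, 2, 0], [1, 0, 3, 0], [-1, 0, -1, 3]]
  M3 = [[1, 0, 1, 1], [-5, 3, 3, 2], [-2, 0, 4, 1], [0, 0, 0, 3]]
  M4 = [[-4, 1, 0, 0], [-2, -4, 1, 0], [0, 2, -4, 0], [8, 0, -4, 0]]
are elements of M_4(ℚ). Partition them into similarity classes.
3 classes: {M1}, {M2, M3}, {M4}

Characteristic polynomials: χ_{M1} = (x - 3)^3(x - 2), χ_{M2} = (x - 3)^3(x - 2), χ_{M3} = (x - 3)^3(x - 2), χ_{M4} = x(x + 4)^3.

{M1}: invariant factors x - 3, x - 3, (x - 3)(x - 2).

{M2, M3}: invariant factors x - 3, (x - 3)^2(x - 2).

{M4}: invariant factors x(x + 4)^3.

Matrices are similar if and only if their invariant-factor lists agree; the partition into similarity classes is {M1}, {M2, M3}, {M4}.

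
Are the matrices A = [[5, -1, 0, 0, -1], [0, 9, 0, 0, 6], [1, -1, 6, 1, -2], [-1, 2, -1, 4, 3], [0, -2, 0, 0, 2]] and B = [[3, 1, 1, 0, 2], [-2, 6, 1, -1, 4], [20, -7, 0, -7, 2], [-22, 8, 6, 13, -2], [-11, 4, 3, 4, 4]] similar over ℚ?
Yes.

Two matrices over a field are similar if and only if they have the same invariant factors.

Both A and B have characteristic polynomial (x - 6)(x - 5)^4 and minimal polynomial (x - 6)(x - 5)^2. Computing further, both have invariant factors (x - 5)^2, (x - 6)(x - 5)^2. Hence A and B are similar.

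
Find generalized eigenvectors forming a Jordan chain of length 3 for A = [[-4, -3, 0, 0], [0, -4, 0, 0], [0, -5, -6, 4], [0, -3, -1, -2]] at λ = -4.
We seek v_1 ∈ ker((A + 4I)^3) \ ker((A + 4I)^2), then set v_{i+1} = (A + 4I) v_i.

One such chain is v_1 = [[0, 1, 0, 0]]^T, v_2 = [[-3, 0, -5, -3]]^T, v_3 = [[0, 0, -2, -1]]^T. Check: (A + 4I) v_3 = [[0, 0, 0, 0]]^T = 0.

v_1 = [[0, 1, 0, 0]]^T, v_2 = [[-3, 0, -5, -3]]^T, v_3 = [[0, 0, -2, -1]]^T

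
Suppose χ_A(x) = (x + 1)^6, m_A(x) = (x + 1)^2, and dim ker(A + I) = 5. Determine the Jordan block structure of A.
Jordan blocks: (-1, 2), (-1, 1), (-1, 1), (-1, 1), (-1, 1)

λ = -1: algebraic multiplicity 6 (exponent in χ_A), largest block size 2 (exponent in m_A), 5 blocks (geometric multiplicity). These force block sizes [2, 1, 1, 1, 1].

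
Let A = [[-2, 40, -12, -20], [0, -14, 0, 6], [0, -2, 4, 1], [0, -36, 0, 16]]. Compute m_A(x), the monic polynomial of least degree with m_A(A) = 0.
m_A(x) = (x - 4)^2(x + 2)

The characteristic polynomial factors as (x - 4)^2(x + 2)^2. The minimal polynomial is ∏(x - λ)^{k_λ} where k_λ is the size of the largest Jordan block at λ.

For λ = -2: rank(A + 2I) = 2, and the largest Jordan block has size 1 (the smallest k with rank((A + 2I)^k) = rank((A + 2I)^(k+1))).
For λ = 4: rank(A - 4I) = 3, and the largest Jordan block has size 2 (the smallest k with rank((A - 4I)^k) = rank((A - 4I)^(k+1))).

So m_A(x) = (x - 4)^2(x + 2).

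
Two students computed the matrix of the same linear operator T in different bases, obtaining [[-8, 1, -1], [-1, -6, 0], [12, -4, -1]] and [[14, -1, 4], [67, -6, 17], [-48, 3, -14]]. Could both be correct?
trace(A) = -15 but trace(B) = -6. The trace is a similarity invariant, so A and B are not similar.

No.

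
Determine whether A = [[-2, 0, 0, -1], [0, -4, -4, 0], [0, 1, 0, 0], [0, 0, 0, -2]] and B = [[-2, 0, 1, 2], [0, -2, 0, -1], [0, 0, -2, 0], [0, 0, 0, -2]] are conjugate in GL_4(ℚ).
Two matrices over a field are similar if and only if they have the same invariant factors.

Both A and B have characteristic polynomial (x + 2)^4 and minimal polynomial (x + 2)^2. Computing further, both have invariant factors (x + 2)^2, (x + 2)^2. Hence A and B are similar.

Yes.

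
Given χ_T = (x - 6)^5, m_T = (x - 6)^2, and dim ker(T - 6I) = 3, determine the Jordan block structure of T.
λ = 6: algebraic multiplicity 5 (exponent in χ_T), largest block size 2 (exponent in m_T), 3 blocks (geometric multiplicity). These force block sizes [2, 2, 1].

Jordan blocks: (6, 2), (6, 2), (6, 1)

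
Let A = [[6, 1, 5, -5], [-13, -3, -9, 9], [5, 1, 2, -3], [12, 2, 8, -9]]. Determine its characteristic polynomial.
χ_A(x) = (x + 1)^4

xI - A = [[x - 6, -1, -5, 5], [13, x + 3, 9, -9], [-5, -1, x - 2, 3], [-12, -2, -8, x + 9]].

Expanding det(xI - A) along the first row:
det(xI - A) = + (x - 6)·det([[x + 3, 9, -9], [-1, x - 2, 3], [-2, -8, x + 9]]) - (-1)·det([[13, 9, -9], [-5, x - 2, 3], [-12, -8, x + 9]]) + (-5)·det([[13, x + 3, -9], [-5, -1, 3], [-12, -2, x + 9]]) - (5)·det([[13, x + 3, 9], [-5, -1, x - 2], [-12, -2, -8]]).

Evaluating gives χ_A(x) = x^4 + 4x^3 + 6x^2 + 4x + 1 = (x + 1)^4.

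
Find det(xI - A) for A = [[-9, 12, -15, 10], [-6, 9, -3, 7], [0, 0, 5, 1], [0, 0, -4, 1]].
xI - A = [[x + 9, -12, 15, -10], [6, x - 9, 3, -7], [0, 0, x - 5, -1], [0, 0, 4, x - 1]].

Expanding det(xI - A) along the first row:
det(xI - A) = + (x + 9)·det([[x - 9, 3, -7], [0, x - 5, -1], [0, 4, x - 1]]) - (-12)·det([[6, 3, -7], [0, x - 5, -1], [0, 4, x - 1]]) + (15)·det([[6, x - 9, -7], [0, 0, -1], [0, 0, x - 1]]) - (-10)·det([[6, x - 9, 3], [0, 0, x - 5], [0, 0, 4]]).

Evaluating gives χ_A(x) = x^4 - 6x^3 + 54x - 81 = (x - 3)^3(x + 3).

χ_A(x) = (x - 3)^3(x + 3)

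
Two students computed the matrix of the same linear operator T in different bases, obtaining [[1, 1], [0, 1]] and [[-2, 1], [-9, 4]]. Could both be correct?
Yes.

Two matrices over a field are similar if and only if they have the same invariant factors.

Both A and B have characteristic polynomial (x - 1)^2 and minimal polynomial (x - 1)^2. Computing further, both have invariant factors (x - 1)^2. Hence A and B are similar.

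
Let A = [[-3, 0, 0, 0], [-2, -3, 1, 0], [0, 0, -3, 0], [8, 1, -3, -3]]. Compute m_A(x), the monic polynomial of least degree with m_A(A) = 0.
m_A(x) = (x + 3)^3

The characteristic polynomial factors as (x + 3)^4. The minimal polynomial is ∏(x - λ)^{k_λ} where k_λ is the size of the largest Jordan block at λ.

For λ = -3: rank(A + 3I) = 2, and the largest Jordan block has size 3 (the smallest k with rank((A + 3I)^k) = rank((A + 3I)^(k+1))).

So m_A(x) = (x + 3)^3.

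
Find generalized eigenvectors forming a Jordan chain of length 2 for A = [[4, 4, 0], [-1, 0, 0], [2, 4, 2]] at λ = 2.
v_1 = [[-1, 0, 0]]^T, v_2 = [[-2, 1, -2]]^T

We seek v_1 ∈ ker((A - 2I)^2) \ ker(A - 2I), then set v_{i+1} = (A - 2I) v_i.

One such chain is v_1 = [[-1, 0, 0]]^T, v_2 = [[-2, 1, -2]]^T. Check: (A - 2I) v_2 = [[0, 0, 0]]^T = 0.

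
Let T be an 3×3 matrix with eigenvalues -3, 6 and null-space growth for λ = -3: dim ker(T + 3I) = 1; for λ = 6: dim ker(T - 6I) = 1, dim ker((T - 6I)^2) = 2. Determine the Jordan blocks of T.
λ = -3: successive nullity increments [1] count blocks of size ≥ k; block sizes are [1].
λ = 6: successive nullity increments [1, 1] count blocks of size ≥ k; block sizes are [2].

Jordan blocks: (-3, 1), (6, 2)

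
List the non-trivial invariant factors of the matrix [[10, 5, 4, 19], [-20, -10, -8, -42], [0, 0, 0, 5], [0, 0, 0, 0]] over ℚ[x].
x^2, x^2

The Jordan structure of A has elementary divisors x^2, x^2. Arranging the block sizes at each eigenvalue in decreasing order and taking row products gives the invariant factors.

Invariant factors (smallest first, each dividing the next): x^2, x^2.

Check: the last factor x^2 is the minimal polynomial, and the product x^4 is the characteristic polynomial.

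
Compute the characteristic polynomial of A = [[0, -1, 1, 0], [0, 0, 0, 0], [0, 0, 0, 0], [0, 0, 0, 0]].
χ_A(x) = x^4

xI - A = [[x, 1, -1, 0], [0, x, 0, 0], [0, 0, x, 0], [0, 0, 0, x]].

Expanding det(xI - A) along the first row:
det(xI - A) = + (x)·det([[x, 0, 0], [0, x, 0], [0, 0, x]]) - (1)·det([[0, 0, 0], [0, x, 0], [0, 0, x]]) + (-1)·det([[0, x, 0], [0, 0, 0], [0, 0, x]]) - (0)·det([[0, x, 0], [0, 0, x], [0, 0, 0]]).

Evaluating gives χ_A(x) = x^4.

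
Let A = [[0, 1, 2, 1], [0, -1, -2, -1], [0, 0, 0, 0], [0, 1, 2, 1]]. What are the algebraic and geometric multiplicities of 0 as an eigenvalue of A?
The characteristic polynomial is x^4, so the factor x appears with exponent 4: the algebraic multiplicity is 4.

rank(A) = 1, so the eigenspace has dimension 4 - 1 = 3: the geometric multiplicity is 3.

Since 3 < 4, A is not diagonalizable.

algebraic multiplicity 4, geometric multiplicity 3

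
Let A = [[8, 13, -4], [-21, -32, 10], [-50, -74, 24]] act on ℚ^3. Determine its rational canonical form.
R = [[0, 0, 12], [1, 0, 19], [0, 1, 0]]

The invariant factors of A (the non-unit diagonal entries of the Smith normal form of xI - A over ℚ[x]) are (x + 4)(x^2 - 4x - 3), each dividing the next. The characteristic polynomial is their product, (x + 4)(x^2 - 4x - 3).

The rational canonical form is the block-diagonal matrix of companion matrices C(f_i):
R = [[0, 0, 12], [1, 0, 19], [0, 1, 0]].

Note the characteristic polynomial does not split into linear factors over ℚ, so A has no Jordan form over ℚ; the rational canonical form exists over any field.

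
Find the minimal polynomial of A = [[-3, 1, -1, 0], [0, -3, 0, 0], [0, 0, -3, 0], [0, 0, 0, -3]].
m_A(x) = (x + 3)^2

The characteristic polynomial factors as (x + 3)^4. The minimal polynomial is ∏(x - λ)^{k_λ} where k_λ is the size of the largest Jordan block at λ.

For λ = -3: rank(A + 3I) = 1, and the largest Jordan block has size 2 (the smallest k with rank((A + 3I)^k) = rank((A + 3I)^(k+1))).

So m_A(x) = (x + 3)^2.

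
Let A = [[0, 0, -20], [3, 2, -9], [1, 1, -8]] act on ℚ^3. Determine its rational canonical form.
R = [[0, 0, -20], [1, 0, -13], [0, 1, -6]]

The invariant factors of A (the non-unit diagonal entries of the Smith normal form of xI - A over ℚ[x]) are (x + 4)(x^2 + 2x + 5), each dividing the next. The characteristic polynomial is their product, (x + 4)(x^2 + 2x + 5).

The rational canonical form is the block-diagonal matrix of companion matrices C(f_i):
R = [[0, 0, -20], [1, 0, -13], [0, 1, -6]].

Note the characteristic polynomial does not split into linear factors over ℚ, so A has no Jordan form over ℚ; the rational canonical form exists over any field.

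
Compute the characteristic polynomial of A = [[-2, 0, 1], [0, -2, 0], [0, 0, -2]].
xI - A = [[x + 2, 0, -1], [0, x + 2, 0], [0, 0, x + 2]].

Expanding det(xI - A) along the first row:
det(xI - A) = + (x + 2)·det([[x + 2, 0], [0, x + 2]]) - (0)·det([[0, 0], [0, x + 2]]) + (-1)·det([[0, x + 2], [0, 0]]).

Evaluating gives χ_A(x) = x^3 + 6x^2 + 12x + 8 = (x + 2)^3.

χ_A(x) = (x + 2)^3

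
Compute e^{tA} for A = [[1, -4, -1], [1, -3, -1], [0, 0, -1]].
A has Jordan form J = [[-1, 1, 0], [0, -1, 1], [0, 0, -1]] with A = PJP^{-1}, so e^{tA} = P e^{tJ} P^{-1}.

For a Jordan block J_k(λ), e^{tJ_k(λ)} = e^{λt} · (I + tN + t^2 N^2/2! + ... + t^{k-1} N^{k-1}/(k-1)!) where N is the nilpotent superdiagonal part.

Assembling the blocks and conjugating back gives the entries of e^{tA} as shown above.

e^{tA} = [[(2*t + 1)*e^{-t}, -4*t*e^{-t}, t*(t - 1)*e^{-t}], [t*e^{-t}, (1 - 2*t)*e^{-t}, t*(t - 2)*e^{-t}/2], [0, 0, e^{-t}]]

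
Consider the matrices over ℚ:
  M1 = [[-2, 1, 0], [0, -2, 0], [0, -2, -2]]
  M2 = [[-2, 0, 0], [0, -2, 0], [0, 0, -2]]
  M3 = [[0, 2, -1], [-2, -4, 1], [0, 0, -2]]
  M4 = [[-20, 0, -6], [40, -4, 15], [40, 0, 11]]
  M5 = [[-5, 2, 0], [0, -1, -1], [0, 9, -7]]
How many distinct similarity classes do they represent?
Characteristic polynomials: χ_{M1} = (x + 2)^3, χ_{M2} = (x + 2)^3, χ_{M3} = (x + 2)^3, χ_{M4} = (x + 4)^2(x + 5), χ_{M5} = (x + 4)^2(x + 5).

{M1, M3}: invariant factors x + 2, (x + 2)^2.

{M2}: invariant factors x + 2, x + 2, x + 2.

{M4}: invariant factors x + 4, (x + 4)(x + 5).

{M5}: invariant factors (x + 4)^2(x + 5).

Matrices are similar if and only if their invariant-factor lists agree; the partition into similarity classes is {M1, M3}, {M2}, {M4}, {M5}.

4 classes: {M1, M3}, {M2}, {M4}, {M5}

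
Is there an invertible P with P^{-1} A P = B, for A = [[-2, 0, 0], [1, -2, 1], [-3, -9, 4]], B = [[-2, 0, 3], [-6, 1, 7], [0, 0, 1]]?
Yes.

Two matrices over a field are similar if and only if they have the same invariant factors.

Both A and B have characteristic polynomial (x - 1)^2(x + 2) and minimal polynomial (x - 1)^2(x + 2). Computing further, both have invariant factors (x - 1)^2(x + 2). Hence A and B are similar.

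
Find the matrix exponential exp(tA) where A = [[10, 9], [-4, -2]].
e^{tA} = [[(6*t + 1)*e^{4*t}, 9*t*e^{4*t}], [-4*t*e^{4*t}, (1 - 6*t)*e^{4*t}]]

A has Jordan form J = [[4, 1], [0, 4]] with A = PJP^{-1}, so e^{tA} = P e^{tJ} P^{-1}.

For a Jordan block J_k(λ), e^{tJ_k(λ)} = e^{λt} · (I + tN + t^2 N^2/2! + ... + t^{k-1} N^{k-1}/(k-1)!) where N is the nilpotent superdiagonal part.

Assembling the blocks and conjugating back gives the entries of e^{tA} as shown above.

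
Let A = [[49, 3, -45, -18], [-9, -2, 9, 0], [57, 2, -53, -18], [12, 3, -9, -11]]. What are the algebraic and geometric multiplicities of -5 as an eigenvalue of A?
algebraic multiplicity 3, geometric multiplicity 2

The characteristic polynomial is (x + 2)(x + 5)^3, so the factor x + 5 appears with exponent 3: the algebraic multiplicity is 3.

rank(A + 5I) = 2, so the eigenspace has dimension 4 - 2 = 2: the geometric multiplicity is 2.

Since 2 < 3, A is not diagonalizable.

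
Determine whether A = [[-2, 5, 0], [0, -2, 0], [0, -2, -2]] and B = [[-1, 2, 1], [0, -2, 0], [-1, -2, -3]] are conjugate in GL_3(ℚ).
Yes.

Two matrices over a field are similar if and only if they have the same invariant factors.

Both A and B have characteristic polynomial (x + 2)^3 and minimal polynomial (x + 2)^2. Computing further, both have invariant factors x + 2, (x + 2)^2. Hence A and B are similar.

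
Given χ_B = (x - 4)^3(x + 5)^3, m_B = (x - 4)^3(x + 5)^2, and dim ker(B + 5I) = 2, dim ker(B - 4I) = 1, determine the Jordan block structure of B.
Jordan blocks: (-5, 2), (-5, 1), (4, 3)

λ = -5: algebraic multiplicity 3 (exponent in χ_B), largest block size 2 (exponent in m_B), 2 blocks (geometric multiplicity). These force block sizes [2, 1].
λ = 4: algebraic multiplicity 3 (exponent in χ_B), largest block size 3 (exponent in m_B), 1 block (geometric multiplicity). This forces block sizes [3].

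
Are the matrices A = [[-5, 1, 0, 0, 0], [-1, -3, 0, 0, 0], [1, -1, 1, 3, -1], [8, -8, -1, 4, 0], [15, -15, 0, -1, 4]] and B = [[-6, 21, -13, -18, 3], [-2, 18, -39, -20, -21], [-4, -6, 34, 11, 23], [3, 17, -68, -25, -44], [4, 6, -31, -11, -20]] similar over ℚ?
Yes.

Two matrices over a field are similar if and only if they have the same invariant factors.

Both A and B have characteristic polynomial (x - 3)^3(x + 4)^2 and minimal polynomial (x - 3)^3(x + 4)^2. Computing further, both have invariant factors (x - 3)^3(x + 4)^2. Hence A and B are similar.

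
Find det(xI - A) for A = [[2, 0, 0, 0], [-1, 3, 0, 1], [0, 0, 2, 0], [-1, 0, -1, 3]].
xI - A = [[x - 2, 0, 0, 0], [1, x - 3, 0, -1], [0, 0, x - 2, 0], [1, 0, 1, x - 3]].

Expanding det(xI - A) along the first row:
det(xI - A) = + (x - 2)·det([[x - 3, 0, -1], [0, x - 2, 0], [0, 1, x - 3]]) - (0)·det([[1, 0, -1], [0, x - 2, 0], [1, 1, x - 3]]) + (0)·det([[1, x - 3, -1], [0, 0, 0], [1, 0, x - 3]]) - (0)·det([[1, x - 3, 0], [0, 0, x - 2], [1, 0, 1]]).

Evaluating gives χ_A(x) = x^4 - 10x^3 + 37x^2 - 60x + 36 = (x - 3)^2(x - 2)^2.

χ_A(x) = (x - 3)^2(x - 2)^2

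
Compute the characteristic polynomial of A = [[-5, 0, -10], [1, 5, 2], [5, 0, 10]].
xI - A = [[x + 5, 0, 10], [-1, x - 5, -2], [-5, 0, x - 10]].

Expanding det(xI - A) along the first row:
det(xI - A) = + (x + 5)·det([[x - 5, -2], [0, x - 10]]) - (0)·det([[-1, -2], [-5, x - 10]]) + (10)·det([[-1, x - 5], [-5, 0]]).

Evaluating gives χ_A(x) = x^3 - 10x^2 + 25x = x(x - 5)^2.

χ_A(x) = x(x - 5)^2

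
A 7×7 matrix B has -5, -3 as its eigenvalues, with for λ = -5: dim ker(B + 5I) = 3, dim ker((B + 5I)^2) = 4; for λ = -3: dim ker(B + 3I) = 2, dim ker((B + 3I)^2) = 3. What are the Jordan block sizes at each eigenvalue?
λ = -5: successive nullity increments [3, 1] count blocks of size ≥ k; block sizes are [2, 1, 1].
λ = -3: successive nullity increments [2, 1] count blocks of size ≥ k; block sizes are [2, 1].

Jordan blocks: (-5, 2), (-5, 1), (-5, 1), (-3, 2), (-3, 1)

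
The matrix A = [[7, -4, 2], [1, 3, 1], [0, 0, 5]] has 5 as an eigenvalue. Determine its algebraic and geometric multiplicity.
algebraic multiplicity 3, geometric multiplicity 2

The characteristic polynomial is (x - 5)^3, so the factor x - 5 appears with exponent 3: the algebraic multiplicity is 3.

rank(A - 5I) = 1, so the eigenspace has dimension 3 - 1 = 2: the geometric multiplicity is 2.

Since 2 < 3, A is not diagonalizable.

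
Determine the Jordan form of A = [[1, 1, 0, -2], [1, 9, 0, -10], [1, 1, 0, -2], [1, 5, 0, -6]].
J = [[0, 1, 0, 0], [0, 0, 0, 0], [0, 0, 0, 0], [0, 0, 0, 4]]

The characteristic polynomial is det(xI - A) = x^3(x - 4), so the eigenvalues are 0 (algebraic multiplicity 3), 4 (algebraic multiplicity 1).

For λ = 0: rank(A) = 2, rank(A^2) = 1. The eigenspace has dimension 4 - 2 = 2, so there are 2 Jordan blocks; the rank sequence gives block sizes [2, 1].

For λ = 4: algebraic multiplicity 1 gives one 1×1 block.

Assembling the blocks gives the Jordan form J above.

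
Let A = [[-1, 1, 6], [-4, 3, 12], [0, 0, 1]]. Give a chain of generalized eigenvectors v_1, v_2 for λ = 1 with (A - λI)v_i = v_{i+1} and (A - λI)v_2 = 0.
v_1 = [[0, 1, 0]]^T, v_2 = [[1, 2, 0]]^T

We seek v_1 ∈ ker((A - I)^2) \ ker(A - I), then set v_{i+1} = (A - I) v_i.

One such chain is v_1 = [[0, 1, 0]]^T, v_2 = [[1, 2, 0]]^T. Check: (A - I) v_2 = [[0, 0, 0]]^T = 0.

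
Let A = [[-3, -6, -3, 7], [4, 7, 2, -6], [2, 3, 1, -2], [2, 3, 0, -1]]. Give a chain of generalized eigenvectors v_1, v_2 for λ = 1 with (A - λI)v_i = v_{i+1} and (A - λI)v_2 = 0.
We seek v_1 ∈ ker((A - I)^2) \ ker(A - I), then set v_{i+1} = (A - I) v_i.

One such chain is v_1 = [[5, -4, -2, -1]]^T, v_2 = [[3, -2, 0, 0]]^T. Check: (A - I) v_2 = [[0, 0, 0, 0]]^T = 0.

v_1 = [[5, -4, -2, -1]]^T, v_2 = [[3, -2, 0, 0]]^T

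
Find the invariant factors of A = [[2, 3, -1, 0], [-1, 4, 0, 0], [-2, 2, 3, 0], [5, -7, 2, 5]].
The Jordan structure of A has elementary divisors (x - 3)^3, (x - 5). Arranging the block sizes at each eigenvalue in decreasing order and taking row products gives the invariant factors.

Invariant factors (smallest first, each dividing the next): (x - 5)(x - 3)^3.

Check: the last factor (x - 5)(x - 3)^3 is the minimal polynomial, and the product (x - 5)(x - 3)^3 is the characteristic polynomial.

(x - 5)(x - 3)^3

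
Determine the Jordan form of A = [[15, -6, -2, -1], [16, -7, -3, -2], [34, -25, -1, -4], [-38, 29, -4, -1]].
The characteristic polynomial is det(xI - A) = (x - 6)^2(x + 3)^2, so the eigenvalues are -3 (algebraic multiplicity 2), 6 (algebraic multiplicity 2).

For λ = -3: rank(A + 3I) = 3, rank((A + 3I)^2) = 2. The eigenspace has dimension 4 - 3 = 1, so there is 1 Jordan block; the rank sequence gives block sizes [2].

For λ = 6: rank(A - 6I) = 3, rank((A - 6I)^2) = 2. The eigenspace has dimension 4 - 3 = 1, so there is 1 Jordan block; the rank sequence gives block sizes [2].

Assembling the blocks gives the Jordan form J above.

J = [[-3, 1, 0, 0], [0, -3, 0, 0], [0, 0, 6, 1], [0, 0, 0, 6]]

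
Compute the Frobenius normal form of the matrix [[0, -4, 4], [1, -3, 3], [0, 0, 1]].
R = [[0, 0, 4], [1, 0, -1], [0, 1, -2]]

The invariant factors of A (the non-unit diagonal entries of the Smith normal form of xI - A over ℚ[x]) are (x - 1)(x^2 + 3x + 4), each dividing the next. The characteristic polynomial is their product, (x - 1)(x^2 + 3x + 4).

The rational canonical form is the block-diagonal matrix of companion matrices C(f_i):
R = [[0, 0, 4], [1, 0, -1], [0, 1, -2]].

Note the characteristic polynomial does not split into linear factors over ℚ, so A has no Jordan form over ℚ; the rational canonical form exists over any field.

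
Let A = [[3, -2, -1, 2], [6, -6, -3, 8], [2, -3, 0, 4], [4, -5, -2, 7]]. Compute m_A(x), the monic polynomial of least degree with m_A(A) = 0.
m_A(x) = (x - 1)^3

The characteristic polynomial factors as (x - 1)^4. The minimal polynomial is ∏(x - λ)^{k_λ} where k_λ is the size of the largest Jordan block at λ.

For λ = 1: rank(A - I) = 2, and the largest Jordan block has size 3 (the smallest k with rank((A - I)^k) = rank((A - I)^(k+1))).

So m_A(x) = (x - 1)^3.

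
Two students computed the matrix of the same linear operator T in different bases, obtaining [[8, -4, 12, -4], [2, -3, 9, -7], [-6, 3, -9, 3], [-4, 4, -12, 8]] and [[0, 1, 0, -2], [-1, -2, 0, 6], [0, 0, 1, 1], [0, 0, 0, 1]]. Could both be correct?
No.

trace(A) = 4 but trace(B) = 0. The trace is a similarity invariant, so A and B are not similar.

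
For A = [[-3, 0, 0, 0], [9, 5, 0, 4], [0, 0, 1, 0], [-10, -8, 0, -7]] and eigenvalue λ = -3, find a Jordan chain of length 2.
v_1 = [[1, 1, 0, -4]]^T, v_2 = [[0, 1, 0, -2]]^T

We seek v_1 ∈ ker((A + 3I)^2) \ ker(A + 3I), then set v_{i+1} = (A + 3I) v_i.

One such chain is v_1 = [[1, 1, 0, -4]]^T, v_2 = [[0, 1, 0, -2]]^T. Check: (A + 3I) v_2 = [[0, 0, 0, 0]]^T = 0.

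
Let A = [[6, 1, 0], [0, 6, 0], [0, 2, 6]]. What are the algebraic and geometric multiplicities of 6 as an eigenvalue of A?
The characteristic polynomial is (x - 6)^3, so the factor x - 6 appears with exponent 3: the algebraic multiplicity is 3.

rank(A - 6I) = 1, so the eigenspace has dimension 3 - 1 = 2: the geometric multiplicity is 2.

Since 2 < 3, A is not diagonalizable.

algebraic multiplicity 3, geometric multiplicity 2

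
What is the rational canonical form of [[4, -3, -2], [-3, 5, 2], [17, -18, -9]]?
The invariant factors of A (the non-unit diagonal entries of the Smith normal form of xI - A over ℚ[x]) are x^3 - 5, each dividing the next. The characteristic polynomial is their product, x^3 - 5.

The rational canonical form is the block-diagonal matrix of companion matrices C(f_i):
R = [[0, 0, 5], [1, 0, 0], [0, 1, 0]].

Note the characteristic polynomial does not split into linear factors over ℚ, so A has no Jordan form over ℚ; the rational canonical form exists over any field.

R = [[0, 0, 5], [1, 0, 0], [0, 1, 0]]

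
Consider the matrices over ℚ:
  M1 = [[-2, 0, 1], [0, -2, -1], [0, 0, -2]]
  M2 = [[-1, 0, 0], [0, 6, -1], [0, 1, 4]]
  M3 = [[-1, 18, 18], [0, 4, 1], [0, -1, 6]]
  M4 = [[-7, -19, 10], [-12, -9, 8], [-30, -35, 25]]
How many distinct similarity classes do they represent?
Characteristic polynomials: χ_{M1} = (x + 2)^3, χ_{M2} = (x - 5)^2(x + 1), χ_{M3} = (x - 5)^2(x + 1), χ_{M4} = (x - 5)^2(x + 1).

{M1}: invariant factors x + 2, (x + 2)^2.

{M2, M3, M4}: invariant factors (x - 5)^2(x + 1).

Matrices are similar if and only if their invariant-factor lists agree; the partition into similarity classes is {M1}, {M2, M3, M4}.

2 classes: {M1}, {M2, M3, M4}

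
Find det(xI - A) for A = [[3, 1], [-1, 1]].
χ_A(x) = (x - 2)^2

xI - A = [[x - 3, -1], [1, x - 1]].

Expanding det(xI - A) along the first row:
det(xI - A) = + (x - 3)·det([[x - 1]]) - (-1)·det([[1]]).

Evaluating gives χ_A(x) = x^2 - 4x + 4 = (x - 2)^2.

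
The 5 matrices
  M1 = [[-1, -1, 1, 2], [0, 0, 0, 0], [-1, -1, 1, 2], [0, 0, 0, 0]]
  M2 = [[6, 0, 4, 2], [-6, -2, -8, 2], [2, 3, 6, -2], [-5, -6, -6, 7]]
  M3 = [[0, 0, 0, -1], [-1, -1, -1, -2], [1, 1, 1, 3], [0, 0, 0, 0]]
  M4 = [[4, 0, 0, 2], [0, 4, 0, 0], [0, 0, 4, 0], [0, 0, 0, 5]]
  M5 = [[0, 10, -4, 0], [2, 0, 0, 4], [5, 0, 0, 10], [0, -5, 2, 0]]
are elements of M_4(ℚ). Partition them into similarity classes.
Characteristic polynomials: χ_{M1} = x^4, χ_{M2} = (x - 5)(x - 4)^3, χ_{M3} = x^4, χ_{M4} = (x - 5)(x - 4)^3, χ_{M5} = x^4.

{M1}: invariant factors x, x, x^2.

{M2}: invariant factors x - 4, (x - 5)(x - 4)^2.

{M3, M5}: invariant factors x^2, x^2.

{M4}: invariant factors x - 4, x - 4, (x - 5)(x - 4).

Matrices are similar if and only if their invariant-factor lists agree; the partition into similarity classes is {M1}, {M2}, {M3, M5}, {M4}.

4 classes: {M1}, {M2}, {M3, M5}, {M4}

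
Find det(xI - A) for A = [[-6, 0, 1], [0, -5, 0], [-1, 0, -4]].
xI - A = [[x + 6, 0, -1], [0, x + 5, 0], [1, 0, x + 4]].

Expanding det(xI - A) along the first row:
det(xI - A) = + (x + 6)·det([[x + 5, 0], [0, x + 4]]) - (0)·det([[0, 0], [1, x + 4]]) + (-1)·det([[0, x + 5], [1, 0]]).

Evaluating gives χ_A(x) = x^3 + 15x^2 + 75x + 125 = (x + 5)^3.

χ_A(x) = (x + 5)^3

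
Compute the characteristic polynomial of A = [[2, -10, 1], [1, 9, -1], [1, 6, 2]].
χ_A(x) = (x - 5)^2(x - 3)

xI - A = [[x - 2, 10, -1], [-1, x - 9, 1], [-1, -6, x - 2]].

Expanding det(xI - A) along the first row:
det(xI - A) = + (x - 2)·det([[x - 9, 1], [-6, x - 2]]) - (10)·det([[-1, 1], [-1, x - 2]]) + (-1)·det([[-1, x - 9], [-1, -6]]).

Evaluating gives χ_A(x) = x^3 - 13x^2 + 55x - 75 = (x - 5)^2(x - 3).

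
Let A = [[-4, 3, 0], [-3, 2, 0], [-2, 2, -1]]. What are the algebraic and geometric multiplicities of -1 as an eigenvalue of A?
algebraic multiplicity 3, geometric multiplicity 2

The characteristic polynomial is (x + 1)^3, so the factor x + 1 appears with exponent 3: the algebraic multiplicity is 3.

rank(A + I) = 1, so the eigenspace has dimension 3 - 1 = 2: the geometric multiplicity is 2.

Since 2 < 3, A is not diagonalizable.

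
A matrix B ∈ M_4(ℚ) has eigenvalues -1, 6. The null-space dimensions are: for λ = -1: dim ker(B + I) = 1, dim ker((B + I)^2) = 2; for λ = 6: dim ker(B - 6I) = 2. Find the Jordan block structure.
Jordan blocks: (-1, 2), (6, 1), (6, 1)

λ = -1: successive nullity increments [1, 1] count blocks of size ≥ k; block sizes are [2].
λ = 6: successive nullity increments [2] count blocks of size ≥ k; block sizes are [1, 1].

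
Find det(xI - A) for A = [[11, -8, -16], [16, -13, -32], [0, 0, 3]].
xI - A = [[x - 11, 8, 16], [-16, x + 13, 32], [0, 0, x - 3]].

Expanding det(xI - A) along the first row:
det(xI - A) = + (x - 11)·det([[x + 13, 32], [0, x - 3]]) - (8)·det([[-16, 32], [0, x - 3]]) + (16)·det([[-16, x + 13], [0, 0]]).

Evaluating gives χ_A(x) = x^3 - x^2 - 21x + 45 = (x - 3)^2(x + 5).

χ_A(x) = (x - 3)^2(x + 5)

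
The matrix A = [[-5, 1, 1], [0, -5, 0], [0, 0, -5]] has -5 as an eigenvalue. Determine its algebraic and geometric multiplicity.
The characteristic polynomial is (x + 5)^3, so the factor x + 5 appears with exponent 3: the algebraic multiplicity is 3.

rank(A + 5I) = 1, so the eigenspace has dimension 3 - 1 = 2: the geometric multiplicity is 2.

Since 2 < 3, A is not diagonalizable.

algebraic multiplicity 3, geometric multiplicity 2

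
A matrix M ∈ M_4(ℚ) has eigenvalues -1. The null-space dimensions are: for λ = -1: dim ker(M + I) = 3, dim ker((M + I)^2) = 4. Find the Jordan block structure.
Jordan blocks: (-1, 2), (-1, 1), (-1, 1)

λ = -1: successive nullity increments [3, 1] count blocks of size ≥ k; block sizes are [2, 1, 1].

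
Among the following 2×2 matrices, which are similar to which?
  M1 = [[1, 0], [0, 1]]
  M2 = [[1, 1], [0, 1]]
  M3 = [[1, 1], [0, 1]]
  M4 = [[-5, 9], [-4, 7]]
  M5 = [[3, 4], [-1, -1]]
Characteristic polynomials: χ_{M1} = (x - 1)^2, χ_{M2} = (x - 1)^2, χ_{M3} = (x - 1)^2, χ_{M4} = (x - 1)^2, χ_{M5} = (x - 1)^2.

{M1}: invariant factors x - 1, x - 1.

{M2, M3, M4, M5}: invariant factors (x - 1)^2.

Matrices are similar if and only if their invariant-factor lists agree; the partition into similarity classes is {M1}, {M2, M3, M4, M5}.

2 classes: {M1}, {M2, M3, M4, M5}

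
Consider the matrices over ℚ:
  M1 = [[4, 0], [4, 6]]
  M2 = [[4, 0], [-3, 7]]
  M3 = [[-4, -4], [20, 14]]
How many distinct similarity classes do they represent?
2 classes: {M1, M3}, {M2}

Characteristic polynomials: χ_{M1} = (x - 6)(x - 4), χ_{M2} = (x - 7)(x - 4), χ_{M3} = (x - 6)(x - 4).

{M1, M3}: invariant factors (x - 6)(x - 4).

{M2}: invariant factors (x - 7)(x - 4).

Matrices are similar if and only if their invariant-factor lists agree; the partition into similarity classes is {M1, M3}, {M2}.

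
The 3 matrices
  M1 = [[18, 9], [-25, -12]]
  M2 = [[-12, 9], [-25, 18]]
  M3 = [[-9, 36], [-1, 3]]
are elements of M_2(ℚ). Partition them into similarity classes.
Characteristic polynomials: χ_{M1} = (x - 3)^2, χ_{M2} = (x - 3)^2, χ_{M3} = (x + 3)^2.

{M1, M2}: invariant factors (x - 3)^2.

{M3}: invariant factors (x + 3)^2.

Matrices are similar if and only if their invariant-factor lists agree; the partition into similarity classes is {M1, M2}, {M3}.

2 classes: {M1, M2}, {M3}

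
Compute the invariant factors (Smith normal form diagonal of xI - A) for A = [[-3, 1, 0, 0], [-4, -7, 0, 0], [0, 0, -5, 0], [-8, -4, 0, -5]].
x + 5, x + 5, (x + 5)^2

The Jordan structure of A has elementary divisors (x + 5)^2, (x + 5), (x + 5). Arranging the block sizes at each eigenvalue in decreasing order and taking row products gives the invariant factors.

Invariant factors (smallest first, each dividing the next): x + 5, x + 5, (x + 5)^2.

Check: the last factor (x + 5)^2 is the minimal polynomial, and the product (x + 5)^4 is the characteristic polynomial.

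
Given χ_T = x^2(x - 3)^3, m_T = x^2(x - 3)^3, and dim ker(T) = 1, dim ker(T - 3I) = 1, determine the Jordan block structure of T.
λ = 0: algebraic multiplicity 2 (exponent in χ_T), largest block size 2 (exponent in m_T), 1 block (geometric multiplicity). This forces block sizes [2].
λ = 3: algebraic multiplicity 3 (exponent in χ_T), largest block size 3 (exponent in m_T), 1 block (geometric multiplicity). This forces block sizes [3].

Jordan blocks: (0, 2), (3, 3)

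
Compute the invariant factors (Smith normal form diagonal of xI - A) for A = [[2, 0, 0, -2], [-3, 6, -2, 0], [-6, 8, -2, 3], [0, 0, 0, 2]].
(x - 2)^2, (x - 2)^2

The Jordan structure of A has elementary divisors (x - 2)^2, (x - 2)^2. Arranging the block sizes at each eigenvalue in decreasing order and taking row products gives the invariant factors.

Invariant factors (smallest first, each dividing the next): (x - 2)^2, (x - 2)^2.

Check: the last factor (x - 2)^2 is the minimal polynomial, and the product (x - 2)^4 is the characteristic polynomial.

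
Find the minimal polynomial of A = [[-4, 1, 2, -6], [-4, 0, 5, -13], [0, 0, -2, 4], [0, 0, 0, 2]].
The characteristic polynomial factors as (x - 2)(x + 2)^3. The minimal polynomial is ∏(x - λ)^{k_λ} where k_λ is the size of the largest Jordan block at λ.

For λ = -2: rank(A + 2I) = 3, and the largest Jordan block has size 3 (the smallest k with rank((A + 2I)^k) = rank((A + 2I)^(k+1))).
For λ = 2: rank(A - 2I) = 3, and the largest Jordan block has size 1 (the smallest k with rank((A - 2I)^k) = rank((A - 2I)^(k+1))).

So m_A(x) = (x - 2)(x + 2)^3.

m_A(x) = (x - 2)(x + 2)^3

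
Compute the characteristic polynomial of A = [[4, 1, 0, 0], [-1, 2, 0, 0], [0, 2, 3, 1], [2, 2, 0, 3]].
χ_A(x) = (x - 3)^4

xI - A = [[x - 4, -1, 0, 0], [1, x - 2, 0, 0], [0, -2, x - 3, -1], [-2, -2, 0, x - 3]].

Expanding det(xI - A) along the first row:
det(xI - A) = + (x - 4)·det([[x - 2, 0, 0], [-2, x - 3, -1], [-2, 0, x - 3]]) - (-1)·det([[1, 0, 0], [0, x - 3, -1], [-2, 0, x - 3]]) + (0)·det([[1, x - 2, 0], [0, -2, -1], [-2, -2, x - 3]]) - (0)·det([[1, x - 2, 0], [0, -2, x - 3], [-2, -2, 0]]).

Evaluating gives χ_A(x) = x^4 - 12x^3 + 54x^2 - 108x + 81 = (x - 3)^4.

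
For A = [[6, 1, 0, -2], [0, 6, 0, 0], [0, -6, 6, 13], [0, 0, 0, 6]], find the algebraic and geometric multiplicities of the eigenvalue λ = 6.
The characteristic polynomial is (x - 6)^4, so the factor x - 6 appears with exponent 4: the algebraic multiplicity is 4.

rank(A - 6I) = 2, so the eigenspace has dimension 4 - 2 = 2: the geometric multiplicity is 2.

Since 2 < 4, A is not diagonalizable.

algebraic multiplicity 4, geometric multiplicity 2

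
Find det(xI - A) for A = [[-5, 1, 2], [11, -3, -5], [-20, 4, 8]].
xI - A = [[x + 5, -1, -2], [-11, x + 3, 5], [20, -4, x - 8]].

Expanding det(xI - A) along the first row:
det(xI - A) = + (x + 5)·det([[x + 3, 5], [-4, x - 8]]) - (-1)·det([[-11, 5], [20, x - 8]]) + (-2)·det([[-11, x + 3], [20, -4]]).

Evaluating gives χ_A(x) = x^3.

χ_A(x) = x^3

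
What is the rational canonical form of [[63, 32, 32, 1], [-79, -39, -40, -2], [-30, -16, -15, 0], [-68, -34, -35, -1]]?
R = [[0, 0, 0, -9], [1, 0, 0, 24], [0, 1, 0, -22], [0, 0, 1, 8]]

The invariant factors of A (the non-unit diagonal entries of the Smith normal form of xI - A over ℚ[x]) are (x - 3)^2(x - 1)^2, each dividing the next. The characteristic polynomial is their product, (x - 3)^2(x - 1)^2.

The rational canonical form is the block-diagonal matrix of companion matrices C(f_i):
R = [[0, 0, 0, -9], [1, 0, 0, 24], [0, 1, 0, -22], [0, 0, 1, 8]].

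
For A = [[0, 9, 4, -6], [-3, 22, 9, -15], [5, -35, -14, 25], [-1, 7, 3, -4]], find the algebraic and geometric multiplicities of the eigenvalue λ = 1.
algebraic multiplicity 4, geometric multiplicity 2

The characteristic polynomial is (x - 1)^4, so the factor x - 1 appears with exponent 4: the algebraic multiplicity is 4.

rank(A - I) = 2, so the eigenspace has dimension 4 - 2 = 2: the geometric multiplicity is 2.

Since 2 < 4, A is not diagonalizable.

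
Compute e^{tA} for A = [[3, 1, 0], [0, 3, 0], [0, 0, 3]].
e^{tA} = [[e^{3*t}, t*e^{3*t}, 0], [0, e^{3*t}, 0], [0, 0, e^{3*t}]]

A has Jordan form J = [[3, 1, 0], [0, 3, 0], [0, 0, 3]] with A = PJP^{-1}, so e^{tA} = P e^{tJ} P^{-1}.

For a Jordan block J_k(λ), e^{tJ_k(λ)} = e^{λt} · (I + tN + t^2 N^2/2! + ... + t^{k-1} N^{k-1}/(k-1)!) where N is the nilpotent superdiagonal part.

Assembling the blocks and conjugating back gives the entries of e^{tA} as shown above.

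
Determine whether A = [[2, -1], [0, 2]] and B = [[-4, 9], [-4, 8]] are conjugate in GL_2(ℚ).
Yes.

Two matrices over a field are similar if and only if they have the same invariant factors.

Both A and B have characteristic polynomial (x - 2)^2 and minimal polynomial (x - 2)^2. Computing further, both have invariant factors (x - 2)^2. Hence A and B are similar.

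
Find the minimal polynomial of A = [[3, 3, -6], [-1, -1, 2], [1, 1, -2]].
The characteristic polynomial factors as x^3. The minimal polynomial is ∏(x - λ)^{k_λ} where k_λ is the size of the largest Jordan block at λ.

For λ = 0: rank(A) = 1, and the largest Jordan block has size 2 (the smallest k with rank(A^k) = rank(A^(k+1))).

So m_A(x) = x^2.

m_A(x) = x^2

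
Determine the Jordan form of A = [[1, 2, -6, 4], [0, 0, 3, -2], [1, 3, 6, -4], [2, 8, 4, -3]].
The characteristic polynomial is det(xI - A) = (x - 1)^4, so the eigenvalues are 1 (algebraic multiplicity 4).

For λ = 1: rank(A - I) = 2, rank((A - I)^2) = 1, rank((A - I)^3) = 0. The eigenspace has dimension 4 - 2 = 2, so there are 2 Jordan blocks; the rank sequence gives block sizes [3, 1].

Assembling the blocks gives the Jordan form J above.

J = [[1, 1, 0, 0], [0, 1, 1, 0], [0, 0, 1, 0], [0, 0, 0, 1]]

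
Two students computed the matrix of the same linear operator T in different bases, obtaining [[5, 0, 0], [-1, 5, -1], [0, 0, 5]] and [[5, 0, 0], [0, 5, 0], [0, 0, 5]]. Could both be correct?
Both have characteristic polynomial (x - 5)^3, but the minimal polynomial of A is (x - 5)^2 while the minimal polynomial of B is x - 5. The minimal polynomial is a similarity invariant, so A and B are not similar.

No.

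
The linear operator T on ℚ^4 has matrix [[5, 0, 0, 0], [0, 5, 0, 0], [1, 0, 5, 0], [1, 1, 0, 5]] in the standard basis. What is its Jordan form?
J = [[5, 1, 0, 0], [0, 5, 0, 0], [0, 0, 5, 1], [0, 0, 0, 5]]

The characteristic polynomial is det(xI - A) = (x - 5)^4, so the eigenvalues are 5 (algebraic multiplicity 4).

For λ = 5: rank(A - 5I) = 2, rank((A - 5I)^2) = 0. The eigenspace has dimension 4 - 2 = 2, so there are 2 Jordan blocks; the rank sequence gives block sizes [2, 2].

Assembling the blocks gives the Jordan form J above.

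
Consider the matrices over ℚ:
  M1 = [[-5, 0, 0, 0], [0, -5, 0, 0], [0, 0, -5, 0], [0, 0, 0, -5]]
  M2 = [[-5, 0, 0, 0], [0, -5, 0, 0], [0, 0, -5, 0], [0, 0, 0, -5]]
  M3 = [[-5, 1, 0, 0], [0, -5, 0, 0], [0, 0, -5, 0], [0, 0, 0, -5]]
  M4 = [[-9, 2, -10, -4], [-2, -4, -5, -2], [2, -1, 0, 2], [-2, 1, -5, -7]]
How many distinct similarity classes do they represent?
2 classes: {M1, M2}, {M3, M4}

Characteristic polynomials: χ_{M1} = (x + 5)^4, χ_{M2} = (x + 5)^4, χ_{M3} = (x + 5)^4, χ_{M4} = (x + 5)^4.

{M1, M2}: invariant factors x + 5, x + 5, x + 5, x + 5.

{M3, M4}: invariant factors x + 5, x + 5, (x + 5)^2.

Matrices are similar if and only if their invariant-factor lists agree; the partition into similarity classes is {M1, M2}, {M3, M4}.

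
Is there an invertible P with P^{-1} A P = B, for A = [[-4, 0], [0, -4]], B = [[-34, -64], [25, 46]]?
No.

trace(A) = -8 but trace(B) = 12. The trace is a similarity invariant, so A and B are not similar.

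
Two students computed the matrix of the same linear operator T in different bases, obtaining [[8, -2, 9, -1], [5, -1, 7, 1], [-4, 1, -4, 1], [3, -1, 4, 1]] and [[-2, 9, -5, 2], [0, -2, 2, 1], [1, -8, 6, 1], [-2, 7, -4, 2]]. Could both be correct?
Two matrices over a field are similar if and only if they have the same invariant factors.

Both A and B have characteristic polynomial (x - 1)^4 and minimal polynomial (x - 1)^2. Computing further, both have invariant factors (x - 1)^2, (x - 1)^2. Hence A and B are similar.

Yes.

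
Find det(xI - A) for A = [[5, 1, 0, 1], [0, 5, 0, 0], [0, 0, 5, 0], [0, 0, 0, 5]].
χ_A(x) = (x - 5)^4

xI - A = [[x - 5, -1, 0, -1], [0, x - 5, 0, 0], [0, 0, x - 5, 0], [0, 0, 0, x - 5]].

Expanding det(xI - A) along the first row:
det(xI - A) = + (x - 5)·det([[x - 5, 0, 0], [0, x - 5, 0], [0, 0, x - 5]]) - (-1)·det([[0, 0, 0], [0, x - 5, 0], [0, 0, x - 5]]) + (0)·det([[0, x - 5, 0], [0, 0, 0], [0, 0, x - 5]]) - (-1)·det([[0, x - 5, 0], [0, 0, x - 5], [0, 0, 0]]).

Evaluating gives χ_A(x) = x^4 - 20x^3 + 150x^2 - 500x + 625 = (x - 5)^4.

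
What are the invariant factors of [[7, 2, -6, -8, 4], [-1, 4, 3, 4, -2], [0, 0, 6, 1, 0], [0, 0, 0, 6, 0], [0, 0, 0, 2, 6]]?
x - 6, (x - 6)^3(x - 5)

The Jordan structure of A has elementary divisors (x - 5), (x - 6)^3, (x - 6). Arranging the block sizes at each eigenvalue in decreasing order and taking row products gives the invariant factors.

Invariant factors (smallest first, each dividing the next): x - 6, (x - 6)^3(x - 5).

Check: the last factor (x - 6)^3(x - 5) is the minimal polynomial, and the product (x - 6)^4(x - 5) is the characteristic polynomial.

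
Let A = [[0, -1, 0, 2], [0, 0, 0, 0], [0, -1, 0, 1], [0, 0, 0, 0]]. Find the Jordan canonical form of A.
J = [[0, 1, 0, 0], [0, 0, 0, 0], [0, 0, 0, 1], [0, 0, 0, 0]]

The characteristic polynomial is det(xI - A) = x^4, so the eigenvalues are 0 (algebraic multiplicity 4).

For λ = 0: rank(A) = 2, rank(A^2) = 0. The eigenspace has dimension 4 - 2 = 2, so there are 2 Jordan blocks; the rank sequence gives block sizes [2, 2].

Assembling the blocks gives the Jordan form J above.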